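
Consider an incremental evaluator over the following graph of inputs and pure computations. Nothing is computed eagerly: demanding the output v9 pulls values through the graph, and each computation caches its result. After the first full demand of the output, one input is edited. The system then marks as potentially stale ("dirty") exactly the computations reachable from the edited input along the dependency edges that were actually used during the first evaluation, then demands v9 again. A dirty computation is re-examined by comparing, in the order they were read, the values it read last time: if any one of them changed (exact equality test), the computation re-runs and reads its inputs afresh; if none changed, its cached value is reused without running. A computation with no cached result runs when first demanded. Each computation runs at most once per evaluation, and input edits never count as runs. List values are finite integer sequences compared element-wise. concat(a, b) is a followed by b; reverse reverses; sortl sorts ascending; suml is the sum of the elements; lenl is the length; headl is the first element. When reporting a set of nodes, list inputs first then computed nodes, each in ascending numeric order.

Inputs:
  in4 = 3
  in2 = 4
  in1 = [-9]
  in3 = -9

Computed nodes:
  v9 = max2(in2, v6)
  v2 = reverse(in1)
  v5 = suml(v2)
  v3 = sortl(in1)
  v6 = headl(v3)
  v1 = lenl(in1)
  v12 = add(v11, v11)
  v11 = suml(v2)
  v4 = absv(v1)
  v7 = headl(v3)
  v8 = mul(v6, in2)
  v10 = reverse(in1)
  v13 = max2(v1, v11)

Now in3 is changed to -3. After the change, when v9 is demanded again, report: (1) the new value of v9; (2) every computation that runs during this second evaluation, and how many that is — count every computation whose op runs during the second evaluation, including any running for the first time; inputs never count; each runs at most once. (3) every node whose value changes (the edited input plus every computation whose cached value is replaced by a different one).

v9 now evaluates to 4.
Run set: none (0 run).
Changed values: in3.
The important point: nothing the output needs ever reads in3, so the edit is invisible to it.

Initial pass — values computed on the first demand:
  v3 = sortl([-9]) = [-9]
  v6 = headl([-9]) = -9
  v9 = max2(4, -9) = 4

Second demand — change propagation:
  no demanded computation ever read in3, so the edit dirties nothing and nothing runs.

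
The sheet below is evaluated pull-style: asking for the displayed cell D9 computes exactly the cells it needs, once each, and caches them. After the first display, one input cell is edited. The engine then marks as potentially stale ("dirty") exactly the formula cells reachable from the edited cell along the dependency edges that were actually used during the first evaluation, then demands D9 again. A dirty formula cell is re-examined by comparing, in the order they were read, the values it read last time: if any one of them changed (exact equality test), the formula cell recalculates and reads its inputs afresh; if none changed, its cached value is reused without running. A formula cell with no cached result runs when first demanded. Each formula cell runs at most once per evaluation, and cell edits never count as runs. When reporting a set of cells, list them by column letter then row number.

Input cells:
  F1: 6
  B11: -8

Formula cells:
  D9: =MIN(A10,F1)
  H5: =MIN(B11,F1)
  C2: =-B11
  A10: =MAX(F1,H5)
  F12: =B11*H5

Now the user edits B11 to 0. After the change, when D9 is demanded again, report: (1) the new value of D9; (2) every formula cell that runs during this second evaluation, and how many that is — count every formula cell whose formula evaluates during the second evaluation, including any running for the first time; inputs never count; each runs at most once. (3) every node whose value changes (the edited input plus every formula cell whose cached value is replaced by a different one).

First demand of the output computes:
  H5 = MIN(-8, 6) = -8
  A10 = MAX(6, -8) = 6
  D9 = MIN(6, 6) = 6

After the edit, cleaning proceeds:
  H5: a read changed (B11 -8->0) — executes, giving 0.
  A10: a read changed (H5 -8->0) — executes, giving 6 — identical to its old value.
  D9: dirty, but its reads are unchanged (A10 unchanged, F1 unchanged); cached 6 stands.

Note the absorption at A10: it re-runs yet its value is the same, leaving the output's value untouched.

Demanding D9 again yields 6.
2 formula cells run: A10, H5.
The nodes whose values change: B11, H5.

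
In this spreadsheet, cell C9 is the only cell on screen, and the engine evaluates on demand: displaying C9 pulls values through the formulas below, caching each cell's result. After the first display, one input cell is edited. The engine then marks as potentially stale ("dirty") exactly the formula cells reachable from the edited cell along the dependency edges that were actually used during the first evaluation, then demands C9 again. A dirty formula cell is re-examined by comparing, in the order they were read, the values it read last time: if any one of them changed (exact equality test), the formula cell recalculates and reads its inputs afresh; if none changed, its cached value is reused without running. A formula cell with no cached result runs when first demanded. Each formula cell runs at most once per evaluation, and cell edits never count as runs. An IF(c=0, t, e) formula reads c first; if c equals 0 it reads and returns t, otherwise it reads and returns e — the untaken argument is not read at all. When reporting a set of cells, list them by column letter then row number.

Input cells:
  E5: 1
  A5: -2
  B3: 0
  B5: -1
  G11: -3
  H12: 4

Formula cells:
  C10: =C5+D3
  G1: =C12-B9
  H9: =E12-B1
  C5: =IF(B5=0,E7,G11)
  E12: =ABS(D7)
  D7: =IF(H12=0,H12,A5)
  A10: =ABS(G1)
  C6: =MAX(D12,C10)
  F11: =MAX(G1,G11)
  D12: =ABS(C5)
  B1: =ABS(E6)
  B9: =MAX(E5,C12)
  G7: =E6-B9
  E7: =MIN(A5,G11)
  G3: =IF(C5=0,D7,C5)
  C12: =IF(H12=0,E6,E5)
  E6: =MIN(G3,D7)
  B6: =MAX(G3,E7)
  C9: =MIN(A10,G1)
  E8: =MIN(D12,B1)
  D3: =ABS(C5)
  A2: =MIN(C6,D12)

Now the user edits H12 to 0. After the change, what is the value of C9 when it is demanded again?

Initial pass — values computed on the first demand:
  C12 = IF(H12=0: H12=4 -> else branch E5) = 1
  B9 = MAX(1, 1) = 1
  G1 = 1 - 1 = 0
  A10 = ABS(0) = 0
  C9 = MIN(0, 0) = 0

Second demand — change propagation:
  C5: newly demanded (no cache) — executes and yields -3.
  D7: newly demanded (no cache) — executes and yields 0.
  G3: newly demanded (no cache) — executes and yields -3.
  E6: newly demanded (no cache) — executes and yields -3.
  C12: re-runs because H12 4->0; new result -3.
  B9: re-runs because C12 1->-3; new result 1 (unchanged).
  G1: re-runs because C12 1->-3; new result -4.
  A10: re-runs because G1 0->-4; new result 4.
  C9: re-runs because A10 0->4; G1 0->-4; new result -4.

The important point: the flipped condition pulls in fresh nodes; C5, D7, E6, G3 run for the first time.

C9 now evaluates to -4.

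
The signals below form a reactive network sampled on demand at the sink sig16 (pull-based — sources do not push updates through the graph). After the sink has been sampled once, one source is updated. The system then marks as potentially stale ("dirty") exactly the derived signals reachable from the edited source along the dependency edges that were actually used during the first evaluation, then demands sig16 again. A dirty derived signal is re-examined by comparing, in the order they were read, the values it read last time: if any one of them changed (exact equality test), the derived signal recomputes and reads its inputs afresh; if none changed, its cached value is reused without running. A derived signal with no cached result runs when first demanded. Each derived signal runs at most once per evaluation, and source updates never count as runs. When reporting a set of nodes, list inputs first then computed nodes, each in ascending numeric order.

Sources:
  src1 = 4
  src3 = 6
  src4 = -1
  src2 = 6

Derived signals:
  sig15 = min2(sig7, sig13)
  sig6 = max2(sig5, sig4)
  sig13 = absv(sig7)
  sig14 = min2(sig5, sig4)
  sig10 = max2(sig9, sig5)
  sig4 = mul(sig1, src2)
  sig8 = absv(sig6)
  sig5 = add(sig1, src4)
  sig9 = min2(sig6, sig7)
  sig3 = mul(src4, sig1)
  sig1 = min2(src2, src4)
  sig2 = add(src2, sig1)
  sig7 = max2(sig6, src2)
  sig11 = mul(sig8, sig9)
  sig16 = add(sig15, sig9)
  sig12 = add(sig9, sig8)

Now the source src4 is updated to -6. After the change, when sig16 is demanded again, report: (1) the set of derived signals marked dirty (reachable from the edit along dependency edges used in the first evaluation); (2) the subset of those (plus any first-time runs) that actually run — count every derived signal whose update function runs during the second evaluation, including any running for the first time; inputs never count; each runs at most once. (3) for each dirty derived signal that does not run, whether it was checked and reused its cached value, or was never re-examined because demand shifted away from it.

Initial pass — values computed on the first demand:
  sig1 = min2(6, -1) = -1
  sig4 = mul(-1, 6) = -6
  sig5 = add(-1, -1) = -2
  sig6 = max2(-2, -6) = -2
  sig7 = max2(-2, 6) = 6
  sig9 = min2(-2, 6) = -2
  sig13 = absv(6) = 6
  sig15 = min2(6, 6) = 6
  sig16 = add(6, -2) = 4

Second demand — change propagation:
  sig1: re-runs because src4 -1->-6; new result -6.
  sig4: re-runs because sig1 -1->-6; new result -36.
  sig5: re-runs because sig1 -1->-6; src4 -1->-6; new result -12.
  sig6: re-runs because sig5 -2->-12; sig4 -6->-36; new result -12.
  sig7: re-runs because sig6 -2->-12; new result 6 (unchanged).
  sig9: re-runs because sig6 -2->-12; new result -12.
  sig13: re-examined; everything it read last time is the same (sig7 unchanged) — cache 6 kept, no run.
  sig15: re-examined; everything it read last time is the same (sig7 unchanged, sig13 unchanged) — cache 6 kept, no run.
  sig16: re-runs because sig9 -2->-12; new result -6.

The important point: at sig13 every value read last time is unchanged, so the dirty flag clears without a run.

Dirty set: sig1, sig4, sig5, sig6, sig7, sig9, sig13, sig15, sig16.
Run set: sig1, sig4, sig5, sig6, sig7, sig9, sig16 (7 run).
Re-examined without running (cache reused): sig13, sig15.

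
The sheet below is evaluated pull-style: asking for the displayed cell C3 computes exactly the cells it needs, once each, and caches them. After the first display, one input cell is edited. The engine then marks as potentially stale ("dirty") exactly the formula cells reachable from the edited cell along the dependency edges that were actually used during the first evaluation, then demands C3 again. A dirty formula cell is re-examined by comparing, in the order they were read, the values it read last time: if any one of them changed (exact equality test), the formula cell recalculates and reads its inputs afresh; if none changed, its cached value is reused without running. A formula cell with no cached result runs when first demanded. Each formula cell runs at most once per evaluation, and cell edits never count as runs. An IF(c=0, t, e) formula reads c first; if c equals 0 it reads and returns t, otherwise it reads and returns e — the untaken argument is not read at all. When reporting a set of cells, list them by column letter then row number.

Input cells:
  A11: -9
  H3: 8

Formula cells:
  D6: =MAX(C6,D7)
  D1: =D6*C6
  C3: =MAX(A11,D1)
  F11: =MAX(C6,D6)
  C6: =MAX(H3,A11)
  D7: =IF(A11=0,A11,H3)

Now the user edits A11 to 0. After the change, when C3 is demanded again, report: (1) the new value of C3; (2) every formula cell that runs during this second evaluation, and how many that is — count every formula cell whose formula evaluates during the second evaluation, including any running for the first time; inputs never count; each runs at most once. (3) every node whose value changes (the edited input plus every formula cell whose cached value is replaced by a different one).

Demanding C3 again yields 64.
4 formula cells run: C3, C6, D6, D7.
The nodes whose values change: A11, D7.
Note where the cutoff bites: D1 is checked, finds nothing changed, and keeps its cache.

First demand of the output computes:
  C6 = MAX(8, -9) = 8
  D7 = IF(A11=0: A11=-9 -> else branch H3) = 8
  D6 = MAX(8, 8) = 8
  D1 = 8 * 8 = 64
  C3 = MAX(-9, 64) = 64

After the edit, cleaning proceeds:
  C6: a read changed (A11 -9->0) — executes, giving 8 — identical to its old value.
  D7: a read changed (A11 -9->0) — executes, giving 0.
  D6: a read changed (D7 8->0) — executes, giving 8 — identical to its old value.
  D1: dirty, but its reads are unchanged (D6 unchanged, C6 unchanged); cached 64 stands.
  C3: a read changed (A11 -9->0) — executes, giving 64 — identical to its old value.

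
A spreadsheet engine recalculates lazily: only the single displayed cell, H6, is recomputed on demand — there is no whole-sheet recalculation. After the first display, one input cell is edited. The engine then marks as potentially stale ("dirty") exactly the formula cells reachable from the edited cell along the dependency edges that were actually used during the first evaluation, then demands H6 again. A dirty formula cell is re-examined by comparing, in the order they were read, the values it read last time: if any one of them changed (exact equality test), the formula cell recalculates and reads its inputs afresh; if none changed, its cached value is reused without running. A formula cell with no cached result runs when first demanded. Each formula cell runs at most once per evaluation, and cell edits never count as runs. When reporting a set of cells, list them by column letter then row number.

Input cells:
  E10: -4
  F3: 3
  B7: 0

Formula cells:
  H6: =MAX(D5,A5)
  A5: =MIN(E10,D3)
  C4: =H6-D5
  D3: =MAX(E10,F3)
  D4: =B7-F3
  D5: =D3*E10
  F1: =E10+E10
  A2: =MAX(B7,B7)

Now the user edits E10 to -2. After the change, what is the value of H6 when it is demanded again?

New value of H6: -2.

First evaluation (everything demanded from the output):
  D3 = MAX(-4, 3) = 3
  A5 = MIN(-4, 3) = -4
  D5 = 3 * -4 = -12
  H6 = MAX(-12, -4) = -4

Propagation after the edit:
  D3: runs — E10 -4->-2; result 3 (same value as before).
  A5: runs — E10 -4->-2; result -2.
  D5: runs — E10 -4->-2; result -6.
  H6: runs — D5 -12->-6; A5 -4->-2; result -2.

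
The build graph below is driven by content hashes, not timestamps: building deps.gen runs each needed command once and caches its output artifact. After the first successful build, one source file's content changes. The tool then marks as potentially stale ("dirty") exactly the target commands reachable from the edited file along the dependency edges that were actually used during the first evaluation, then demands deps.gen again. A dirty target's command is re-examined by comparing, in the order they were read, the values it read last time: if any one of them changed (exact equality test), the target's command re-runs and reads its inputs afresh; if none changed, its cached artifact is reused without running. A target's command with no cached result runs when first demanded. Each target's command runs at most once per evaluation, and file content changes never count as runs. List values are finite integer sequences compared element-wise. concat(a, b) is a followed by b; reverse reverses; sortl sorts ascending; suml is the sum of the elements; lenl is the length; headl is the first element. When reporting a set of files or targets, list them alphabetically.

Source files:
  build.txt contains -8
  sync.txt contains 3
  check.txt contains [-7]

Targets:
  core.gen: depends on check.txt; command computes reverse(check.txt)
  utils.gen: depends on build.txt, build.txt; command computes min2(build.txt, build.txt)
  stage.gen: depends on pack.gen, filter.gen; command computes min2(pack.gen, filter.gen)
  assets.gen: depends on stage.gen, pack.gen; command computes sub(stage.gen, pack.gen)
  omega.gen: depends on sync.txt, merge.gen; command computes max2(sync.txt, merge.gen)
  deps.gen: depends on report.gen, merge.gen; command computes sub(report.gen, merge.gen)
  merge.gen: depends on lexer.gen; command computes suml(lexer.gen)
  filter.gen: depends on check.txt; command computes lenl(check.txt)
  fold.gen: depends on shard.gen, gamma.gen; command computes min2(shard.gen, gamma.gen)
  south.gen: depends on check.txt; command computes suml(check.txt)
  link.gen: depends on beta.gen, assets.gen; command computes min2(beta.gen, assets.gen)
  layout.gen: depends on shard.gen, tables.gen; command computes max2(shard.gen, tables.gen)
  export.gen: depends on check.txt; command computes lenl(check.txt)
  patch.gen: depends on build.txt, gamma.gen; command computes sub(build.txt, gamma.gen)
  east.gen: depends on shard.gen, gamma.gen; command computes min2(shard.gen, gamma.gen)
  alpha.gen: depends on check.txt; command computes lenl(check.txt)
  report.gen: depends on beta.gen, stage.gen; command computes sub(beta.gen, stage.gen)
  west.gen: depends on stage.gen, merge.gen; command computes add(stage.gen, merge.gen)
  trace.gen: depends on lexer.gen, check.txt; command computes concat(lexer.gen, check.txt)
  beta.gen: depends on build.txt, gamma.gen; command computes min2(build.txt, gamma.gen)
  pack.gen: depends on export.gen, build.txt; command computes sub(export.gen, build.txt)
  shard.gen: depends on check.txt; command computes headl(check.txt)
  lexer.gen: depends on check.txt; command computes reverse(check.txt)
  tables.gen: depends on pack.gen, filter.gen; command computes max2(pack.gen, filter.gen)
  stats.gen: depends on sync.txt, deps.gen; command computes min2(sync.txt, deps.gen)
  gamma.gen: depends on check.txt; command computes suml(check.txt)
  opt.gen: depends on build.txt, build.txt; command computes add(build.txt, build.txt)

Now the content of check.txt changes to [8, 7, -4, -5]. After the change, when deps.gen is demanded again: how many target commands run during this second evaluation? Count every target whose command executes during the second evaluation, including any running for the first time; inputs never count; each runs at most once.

Initial pass — values computed on the first demand:
  export.gen = lenl([-7]) = 1
  filter.gen = lenl([-7]) = 1
  gamma.gen = suml([-7]) = -7
  beta.gen = min2(-8, -7) = -8
  lexer.gen = reverse([-7]) = [-7]
  merge.gen = suml([-7]) = -7
  pack.gen = sub(1, -8) = 9
  stage.gen = min2(9, 1) = 1
  report.gen = sub(-8, 1) = -9
  deps.gen = sub(-9, -7) = -2

Second demand — change propagation:
  export.gen: re-runs because check.txt [-7]->[8, 7, -4, -5]; new result 4.
  filter.gen: re-runs because check.txt [-7]->[8, 7, -4, -5]; new result 4.
  gamma.gen: re-runs because check.txt [-7]->[8, 7, -4, -5]; new result 6.
  beta.gen: re-runs because gamma.gen -7->6; new result -8 (unchanged).
  lexer.gen: re-runs because check.txt [-7]->[8, 7, -4, -5]; new result [-5, -4, 7, 8].
  merge.gen: re-runs because lexer.gen [-7]->[-5, -4, 7, 8]; new result 6.
  pack.gen: re-runs because export.gen 1->4; new result 12.
  stage.gen: re-runs because pack.gen 9->12; filter.gen 1->4; new result 4.
  report.gen: re-runs because stage.gen 1->4; new result -12.
  deps.gen: re-runs because report.gen -9->-12; merge.gen -7->6; new result -18.

Run set: beta.gen, deps.gen, export.gen, filter.gen, gamma.gen, lexer.gen, merge.gen, pack.gen, report.gen, stage.gen (10 run).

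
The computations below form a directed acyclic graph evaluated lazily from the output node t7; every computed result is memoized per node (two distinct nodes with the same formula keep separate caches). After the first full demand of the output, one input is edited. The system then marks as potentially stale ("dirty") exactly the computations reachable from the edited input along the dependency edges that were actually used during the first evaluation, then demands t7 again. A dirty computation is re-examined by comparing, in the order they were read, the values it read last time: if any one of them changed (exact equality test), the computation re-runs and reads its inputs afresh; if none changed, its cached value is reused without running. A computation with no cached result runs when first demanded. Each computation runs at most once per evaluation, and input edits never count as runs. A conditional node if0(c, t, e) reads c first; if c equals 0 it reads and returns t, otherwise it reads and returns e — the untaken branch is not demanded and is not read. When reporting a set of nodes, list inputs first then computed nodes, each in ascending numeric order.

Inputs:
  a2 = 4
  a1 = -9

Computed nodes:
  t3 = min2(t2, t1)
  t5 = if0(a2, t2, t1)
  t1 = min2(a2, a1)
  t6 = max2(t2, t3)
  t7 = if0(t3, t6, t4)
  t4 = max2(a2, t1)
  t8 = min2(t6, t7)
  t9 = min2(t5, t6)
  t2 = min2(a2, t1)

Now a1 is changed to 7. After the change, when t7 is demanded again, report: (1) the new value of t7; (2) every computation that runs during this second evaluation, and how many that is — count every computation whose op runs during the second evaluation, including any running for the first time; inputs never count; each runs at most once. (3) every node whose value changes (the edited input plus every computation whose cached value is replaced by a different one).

First demand of the output computes:
  t1 = min2(4, -9) = -9
  t2 = min2(4, -9) = -9
  t3 = min2(-9, -9) = -9
  t4 = max2(4, -9) = 4
  t7 = if0(t3=-9 -> else branch t4) = 4

After the edit, cleaning proceeds:
  t1: a read changed (a1 -9->7) — executes, giving 4.
  t2: a read changed (t1 -9->4) — executes, giving 4.
  t3: a read changed (t2 -9->4; t1 -9->4) — executes, giving 4.
  t4: a read changed (t1 -9->4) — executes, giving 4 — identical to its old value.
  t7: a read changed (t3 -9->4) — executes, giving 4 — identical to its old value.

Demanding t7 again yields 4.
5 computations run: t1, t2, t3, t4, t7.
The nodes whose values change: a1, t1, t2, t3.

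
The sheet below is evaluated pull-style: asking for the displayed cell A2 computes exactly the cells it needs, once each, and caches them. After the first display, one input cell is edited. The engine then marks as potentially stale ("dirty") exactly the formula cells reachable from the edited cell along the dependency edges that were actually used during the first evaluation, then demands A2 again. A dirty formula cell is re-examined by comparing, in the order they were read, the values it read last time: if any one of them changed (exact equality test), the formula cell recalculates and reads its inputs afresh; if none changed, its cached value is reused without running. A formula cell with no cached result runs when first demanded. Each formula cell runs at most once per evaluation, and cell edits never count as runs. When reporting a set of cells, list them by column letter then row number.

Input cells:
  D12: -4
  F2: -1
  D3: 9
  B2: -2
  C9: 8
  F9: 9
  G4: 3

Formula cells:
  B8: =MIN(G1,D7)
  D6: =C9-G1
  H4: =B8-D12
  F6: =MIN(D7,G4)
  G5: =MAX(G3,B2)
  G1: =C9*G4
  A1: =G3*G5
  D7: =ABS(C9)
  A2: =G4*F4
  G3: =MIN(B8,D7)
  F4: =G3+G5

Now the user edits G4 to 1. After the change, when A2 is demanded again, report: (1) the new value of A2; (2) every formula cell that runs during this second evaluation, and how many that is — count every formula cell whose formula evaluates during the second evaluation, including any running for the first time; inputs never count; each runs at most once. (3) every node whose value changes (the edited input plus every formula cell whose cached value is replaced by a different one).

Demanding A2 again yields 16.
3 formula cells run: A2, B8, G1.
The nodes whose values change: A2, G1, G4.
Note where the cutoff bites: G3 is checked, finds nothing changed, and keeps its cache.

First demand of the output computes:
  D7 = ABS(8) = 8
  G1 = 8 * 3 = 24
  B8 = MIN(24, 8) = 8
  G3 = MIN(8, 8) = 8
  G5 = MAX(8, -2) = 8
  F4 = 8 + 8 = 16
  A2 = 3 * 16 = 48

After the edit, cleaning proceeds:
  G1: a read changed (G4 3->1) — executes, giving 8.
  B8: a read changed (G1 24->8) — executes, giving 8 — identical to its old value.
  G3: dirty, but its reads are unchanged (B8 unchanged, D7 unchanged); cached 8 stands.
  G5: dirty, but its reads are unchanged (G3 unchanged, B2 unchanged); cached 8 stands.
  F4: dirty, but its reads are unchanged (G3 unchanged, G5 unchanged); cached 16 stands.
  A2: a read changed (G4 3->1) — executes, giving 16.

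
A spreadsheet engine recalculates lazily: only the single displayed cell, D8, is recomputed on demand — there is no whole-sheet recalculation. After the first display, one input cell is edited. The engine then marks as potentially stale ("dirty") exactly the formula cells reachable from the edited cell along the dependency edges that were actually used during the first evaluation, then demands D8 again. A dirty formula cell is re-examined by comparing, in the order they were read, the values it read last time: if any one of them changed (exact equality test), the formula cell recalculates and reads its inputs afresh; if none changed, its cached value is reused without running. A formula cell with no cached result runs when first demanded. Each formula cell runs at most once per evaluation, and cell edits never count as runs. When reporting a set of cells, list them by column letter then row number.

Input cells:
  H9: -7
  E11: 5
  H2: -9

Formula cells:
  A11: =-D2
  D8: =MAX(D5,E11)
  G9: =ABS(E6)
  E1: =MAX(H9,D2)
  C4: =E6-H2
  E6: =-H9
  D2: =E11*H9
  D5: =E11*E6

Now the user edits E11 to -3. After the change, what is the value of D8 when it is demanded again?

New value of D8: -3.

First evaluation (everything demanded from the output):
  E6 = -(-7) = 7
  D5 = 5 * 7 = 35
  D8 = MAX(35, 5) = 35

Propagation after the edit:
  D5: runs — E11 5->-3; result -21.
  D8: runs — D5 35->-21; E11 5->-3; result -3.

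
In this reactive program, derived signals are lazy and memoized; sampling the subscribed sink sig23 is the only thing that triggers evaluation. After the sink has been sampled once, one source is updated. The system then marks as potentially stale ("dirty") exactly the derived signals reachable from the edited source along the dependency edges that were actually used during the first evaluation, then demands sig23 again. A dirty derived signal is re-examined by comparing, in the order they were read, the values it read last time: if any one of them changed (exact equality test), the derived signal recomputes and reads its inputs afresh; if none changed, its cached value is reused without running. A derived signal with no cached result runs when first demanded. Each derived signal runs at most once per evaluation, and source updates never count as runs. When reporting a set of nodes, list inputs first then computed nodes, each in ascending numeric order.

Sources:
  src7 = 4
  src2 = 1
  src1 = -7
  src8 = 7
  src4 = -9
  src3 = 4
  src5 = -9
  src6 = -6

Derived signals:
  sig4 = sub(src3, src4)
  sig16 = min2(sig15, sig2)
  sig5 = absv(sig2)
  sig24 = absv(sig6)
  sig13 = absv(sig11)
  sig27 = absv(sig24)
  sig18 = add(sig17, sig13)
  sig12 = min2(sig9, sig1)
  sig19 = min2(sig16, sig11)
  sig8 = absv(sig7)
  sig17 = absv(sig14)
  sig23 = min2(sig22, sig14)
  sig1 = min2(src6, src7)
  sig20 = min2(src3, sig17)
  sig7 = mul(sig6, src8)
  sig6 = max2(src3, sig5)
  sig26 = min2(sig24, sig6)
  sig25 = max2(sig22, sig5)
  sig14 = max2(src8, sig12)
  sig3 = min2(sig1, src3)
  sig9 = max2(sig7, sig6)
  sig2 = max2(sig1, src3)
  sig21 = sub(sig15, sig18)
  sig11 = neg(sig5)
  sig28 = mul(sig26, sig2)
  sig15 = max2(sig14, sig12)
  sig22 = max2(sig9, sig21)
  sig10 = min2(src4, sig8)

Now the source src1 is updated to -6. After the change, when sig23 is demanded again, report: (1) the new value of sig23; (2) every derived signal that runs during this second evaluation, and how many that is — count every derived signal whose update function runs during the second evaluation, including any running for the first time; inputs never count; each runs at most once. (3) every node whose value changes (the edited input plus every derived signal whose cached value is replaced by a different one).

First demand of the output computes:
  sig1 = min2(-6, 4) = -6
  sig2 = max2(-6, 4) = 4
  sig5 = absv(4) = 4
  sig6 = max2(4, 4) = 4
  sig7 = mul(4, 7) = 28
  sig9 = max2(28, 4) = 28
  sig11 = neg(4) = -4
  sig12 = min2(28, -6) = -6
  sig13 = absv(-4) = 4
  sig14 = max2(7, -6) = 7
  sig15 = max2(7, -6) = 7
  sig17 = absv(7) = 7
  sig18 = add(7, 4) = 11
  sig21 = sub(7, 11) = -4
  sig22 = max2(28, -4) = 28
  sig23 = min2(28, 7) = 7

After the edit, cleaning proceeds:
  no node depends on src1 at all; the second demand re-runs nothing.

Note the shortcut — nothing in the graph depends on src1 at all, so no recomputation happens.

Demanding sig23 again yields 7.
0 derived signals run: none.
The nodes whose values change: src1.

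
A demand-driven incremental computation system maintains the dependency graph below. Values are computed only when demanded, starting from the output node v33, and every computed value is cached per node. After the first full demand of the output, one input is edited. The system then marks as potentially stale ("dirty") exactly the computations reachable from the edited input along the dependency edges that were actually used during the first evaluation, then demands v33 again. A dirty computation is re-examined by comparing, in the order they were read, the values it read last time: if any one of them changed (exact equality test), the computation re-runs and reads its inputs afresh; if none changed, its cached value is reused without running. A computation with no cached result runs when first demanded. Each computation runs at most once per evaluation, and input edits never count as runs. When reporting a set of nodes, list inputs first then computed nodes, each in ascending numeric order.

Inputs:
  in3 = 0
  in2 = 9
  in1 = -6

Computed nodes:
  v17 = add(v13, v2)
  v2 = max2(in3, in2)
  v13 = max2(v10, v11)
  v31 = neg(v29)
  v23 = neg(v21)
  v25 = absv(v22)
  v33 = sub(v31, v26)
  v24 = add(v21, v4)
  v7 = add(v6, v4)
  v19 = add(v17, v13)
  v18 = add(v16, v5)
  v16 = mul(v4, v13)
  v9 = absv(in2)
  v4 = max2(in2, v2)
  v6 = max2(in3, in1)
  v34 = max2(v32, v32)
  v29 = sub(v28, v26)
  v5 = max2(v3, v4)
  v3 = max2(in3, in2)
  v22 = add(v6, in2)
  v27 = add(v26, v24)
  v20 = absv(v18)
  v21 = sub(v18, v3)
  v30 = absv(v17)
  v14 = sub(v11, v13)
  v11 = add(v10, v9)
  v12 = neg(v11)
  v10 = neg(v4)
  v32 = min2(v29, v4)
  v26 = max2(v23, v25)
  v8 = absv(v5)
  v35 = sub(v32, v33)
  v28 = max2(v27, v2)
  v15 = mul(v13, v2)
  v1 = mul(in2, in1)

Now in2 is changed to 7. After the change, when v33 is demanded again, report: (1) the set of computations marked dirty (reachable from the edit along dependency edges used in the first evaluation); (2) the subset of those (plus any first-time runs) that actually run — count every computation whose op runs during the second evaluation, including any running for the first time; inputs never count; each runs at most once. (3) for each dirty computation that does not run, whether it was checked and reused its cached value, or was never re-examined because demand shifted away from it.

Marked dirty: v2, v3, v4, v5, v9, v10, v11, v13, v16, v18, v21, v22, v23, v24, v25, v26, v27, v28, v29, v31, v33.
Computations that run: v2, v3, v4, v5, v9, v10, v11, v13, v16, v18, v21, v22, v24, v25, v26, v27, v28, v29, v31, v33 — 20 in total.
Checked but reused from cache: v23.
Key observation: the cutoff stops propagation at v23 — its inputs' values are unchanged, so it reuses its cache.

First evaluation (everything demanded from the output):
  v2 = max2(0, 9) = 9
  v3 = max2(0, 9) = 9
  v4 = max2(9, 9) = 9
  v5 = max2(9, 9) = 9
  v6 = max2(0, -6) = 0
  v9 = absv(9) = 9
  v10 = neg(9) = -9
  v11 = add(-9, 9) = 0
  v13 = max2(-9, 0) = 0
  v16 = mul(9, 0) = 0
  v18 = add(0, 9) = 9
  v21 = sub(9, 9) = 0
  v22 = add(0, 9) = 9
  v23 = neg(0) = 0
  v24 = add(0, 9) = 9
  v25 = absv(9) = 9
  v26 = max2(0, 9) = 9
  v27 = add(9, 9) = 18
  v28 = max2(18, 9) = 18
  v29 = sub(18, 9) = 9
  v31 = neg(9) = -9
  v33 = sub(-9, 9) = -18

Propagation after the edit:
  v2: runs — in2 9->7; result 7.
  v3: runs — in2 9->7; result 7.
  v4: runs — in2 9->7; v2 9->7; result 7.
  v5: runs — v3 9->7; v4 9->7; result 7.
  v9: runs — in2 9->7; result 7.
  v10: runs — v4 9->7; result -7.
  v11: runs — v10 -9->-7; v9 9->7; result 0 (same value as before).
  v13: runs — v10 -9->-7; result 0 (same value as before).
  v16: runs — v4 9->7; result 0 (same value as before).
  v18: runs — v5 9->7; result 7.
  v21: runs — v18 9->7; v3 9->7; result 0 (same value as before).
  v22: runs — in2 9->7; result 7.
  v23: checked — values it read are unchanged (v21 unchanged); reused cached 0 without running.
  v24: runs — v4 9->7; result 7.
  v25: runs — v22 9->7; result 7.
  v26: runs — v25 9->7; result 7.
  v27: runs — v26 9->7; v24 9->7; result 14.
  v28: runs — v27 18->14; v2 9->7; result 14.
  v29: runs — v28 18->14; v26 9->7; result 7.
  v31: runs — v29 9->7; result -7.
  v33: runs — v31 -9->-7; v26 9->7; result -14.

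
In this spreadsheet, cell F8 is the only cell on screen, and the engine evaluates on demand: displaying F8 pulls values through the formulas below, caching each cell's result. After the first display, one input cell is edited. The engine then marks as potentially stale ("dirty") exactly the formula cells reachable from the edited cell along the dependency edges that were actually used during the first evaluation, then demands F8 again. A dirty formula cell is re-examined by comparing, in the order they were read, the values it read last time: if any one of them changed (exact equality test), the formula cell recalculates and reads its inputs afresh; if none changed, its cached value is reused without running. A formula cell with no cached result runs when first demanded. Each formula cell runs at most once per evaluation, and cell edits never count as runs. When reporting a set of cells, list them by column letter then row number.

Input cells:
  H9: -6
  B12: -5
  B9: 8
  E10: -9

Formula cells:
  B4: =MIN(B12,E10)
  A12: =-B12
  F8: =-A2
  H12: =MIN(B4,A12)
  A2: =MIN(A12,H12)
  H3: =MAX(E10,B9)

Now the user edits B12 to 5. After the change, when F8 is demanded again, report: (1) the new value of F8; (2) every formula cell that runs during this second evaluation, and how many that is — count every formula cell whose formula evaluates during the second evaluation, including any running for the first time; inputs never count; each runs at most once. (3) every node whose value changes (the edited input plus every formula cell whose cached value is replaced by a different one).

F8 now evaluates to 9.
Run set: A2, A12, B4, H12 (4 run).
Changed values: A12, B12.
The important point: at F8 every value read last time is unchanged, so the dirty flag clears without a run.

Initial pass — values computed on the first demand:
  A12 = -(-5) = 5
  B4 = MIN(-5, -9) = -9
  H12 = MIN(-9, 5) = -9
  A2 = MIN(5, -9) = -9
  F8 = -(-9) = 9

Second demand — change propagation:
  A12: re-runs because B12 -5->5; new result -5.
  B4: re-runs because B12 -5->5; new result -9 (unchanged).
  H12: re-runs because A12 5->-5; new result -9 (unchanged).
  A2: re-runs because A12 5->-5; new result -9 (unchanged).
  F8: re-examined; everything it read last time is the same (A2 unchanged) — cache 9 kept, no run.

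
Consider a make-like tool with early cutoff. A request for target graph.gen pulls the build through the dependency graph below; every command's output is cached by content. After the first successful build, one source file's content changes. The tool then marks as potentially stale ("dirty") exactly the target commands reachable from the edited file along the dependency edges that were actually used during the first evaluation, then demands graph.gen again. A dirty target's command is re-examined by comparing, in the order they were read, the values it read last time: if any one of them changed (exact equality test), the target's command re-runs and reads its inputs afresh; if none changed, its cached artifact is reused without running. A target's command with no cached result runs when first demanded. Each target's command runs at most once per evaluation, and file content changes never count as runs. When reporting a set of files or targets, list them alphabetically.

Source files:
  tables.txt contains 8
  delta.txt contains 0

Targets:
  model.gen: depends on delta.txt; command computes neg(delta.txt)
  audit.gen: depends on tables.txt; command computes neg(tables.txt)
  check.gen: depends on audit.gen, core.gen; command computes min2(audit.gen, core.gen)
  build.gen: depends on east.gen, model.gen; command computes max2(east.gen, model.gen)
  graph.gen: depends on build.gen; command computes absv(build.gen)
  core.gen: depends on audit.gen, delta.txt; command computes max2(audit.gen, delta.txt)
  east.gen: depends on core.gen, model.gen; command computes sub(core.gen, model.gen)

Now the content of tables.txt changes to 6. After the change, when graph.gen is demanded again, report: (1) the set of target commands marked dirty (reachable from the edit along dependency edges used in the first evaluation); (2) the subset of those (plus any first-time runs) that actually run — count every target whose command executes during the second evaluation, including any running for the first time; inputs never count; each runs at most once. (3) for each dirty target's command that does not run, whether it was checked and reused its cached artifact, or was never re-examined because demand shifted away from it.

The edit dirties: audit.gen, build.gen, core.gen, east.gen, graph.gen.
2 target commands run: audit.gen, core.gen.
Cache hits after checking: build.gen, east.gen, graph.gen.
Note the absorption at core.gen: it re-runs yet its value is the same, leaving the output's value untouched.

First demand of the output computes:
  audit.gen = neg(8) = -8
  core.gen = max2(-8, 0) = 0
  model.gen = neg(0) = 0
  east.gen = sub(0, 0) = 0
  build.gen = max2(0, 0) = 0
  graph.gen = absv(0) = 0

After the edit, cleaning proceeds:
  audit.gen: a read changed (tables.txt 8->6) — executes, giving -6.
  core.gen: a read changed (audit.gen -8->-6) — executes, giving 0 — identical to its old value.
  east.gen: dirty, but its reads are unchanged (core.gen unchanged, model.gen unchanged); cached 0 stands.
  build.gen: dirty, but its reads are unchanged (east.gen unchanged, model.gen unchanged); cached 0 stands.
  graph.gen: dirty, but its reads are unchanged (build.gen unchanged); cached 0 stands.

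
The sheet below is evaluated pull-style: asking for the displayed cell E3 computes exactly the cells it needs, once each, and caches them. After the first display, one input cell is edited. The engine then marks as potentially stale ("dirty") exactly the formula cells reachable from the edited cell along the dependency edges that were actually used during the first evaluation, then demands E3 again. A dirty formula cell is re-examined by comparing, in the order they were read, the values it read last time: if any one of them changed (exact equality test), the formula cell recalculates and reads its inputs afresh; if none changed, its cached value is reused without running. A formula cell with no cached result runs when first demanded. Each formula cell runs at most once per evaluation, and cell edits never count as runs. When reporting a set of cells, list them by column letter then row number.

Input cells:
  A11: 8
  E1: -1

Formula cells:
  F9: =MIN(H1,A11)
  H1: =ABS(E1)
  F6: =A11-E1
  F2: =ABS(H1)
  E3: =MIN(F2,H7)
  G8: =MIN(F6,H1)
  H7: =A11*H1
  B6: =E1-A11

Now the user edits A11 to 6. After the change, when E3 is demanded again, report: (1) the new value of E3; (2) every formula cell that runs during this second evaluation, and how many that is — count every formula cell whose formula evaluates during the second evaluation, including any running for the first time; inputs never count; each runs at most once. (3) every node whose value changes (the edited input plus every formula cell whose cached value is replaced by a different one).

First demand of the output computes:
  H1 = ABS(-1) = 1
  F2 = ABS(1) = 1
  H7 = 8 * 1 = 8
  E3 = MIN(1, 8) = 1

After the edit, cleaning proceeds:
  H7: a read changed (A11 8->6) — executes, giving 6.
  E3: a read changed (H7 8->6) — executes, giving 1 — identical to its old value.

Demanding E3 again yields 1.
2 formula cells run: E3, H7.
The nodes whose values change: A11, H7.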